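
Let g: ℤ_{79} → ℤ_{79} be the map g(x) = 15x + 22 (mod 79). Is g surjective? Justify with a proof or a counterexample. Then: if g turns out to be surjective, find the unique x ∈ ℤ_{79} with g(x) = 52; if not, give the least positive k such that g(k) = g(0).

2

Recall that surjectivity means every element of the codomain has a preimage under g.
Since gcd(15, 79) = 1, 15 is invertible modulo 79. Euclid's algorithm: 79 = 5·15 + 4, 15 = 3·4 + 3, 4 = 1·3 + 1; back-substituting gives 1 = 58·15 − 11·79, so 15⁻¹ ≡ 58 (mod 79).
Then y ↦ 58(y − 22) is a two-sided inverse to g, so every y ∈ ℤ_{79} has a preimage.
So g is surjective.
Since g is surjective, we compute g⁻¹(52): solve 15x + 22 ≡ 52 (mod 79), i.e. 15x ≡ 30 (mod 79).
Multiplying by 15⁻¹ = 58 gives x ≡ 58·30 = 1740 = 22·79 + 2 ≡ 2 (mod 79).
Check: g(2) = 15·2 + 22 = 52 ≡ 52 (mod 79).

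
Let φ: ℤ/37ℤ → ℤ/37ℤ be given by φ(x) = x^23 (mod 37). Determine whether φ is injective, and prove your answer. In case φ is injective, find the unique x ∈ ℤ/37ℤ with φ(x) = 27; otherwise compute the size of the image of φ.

11

Since 37 is prime, the nonzero elements of ℤ/37ℤ form a cyclic group of order 36.
As gcd(23, 36) = 1, raising to the 23rd power is a bijection on this group: if s^23 ≡ t^23 then (st^{−1})^23 = 1, and the only element of order dividing gcd(23, 36) = 1 is 1, so s = t.
With φ(0) = 0 this makes φ injective on all of ℤ/37ℤ, hence bijective (finite equal-size domain and codomain). In particular φ is injective.
Since φ is injective, we find the preimage of 27. The inverse of x ↦ x^23 on (ℤ/37ℤ)^× is x ↦ x^11, because 23·11 = 253 = 7·36 + 1 ≡ 1 (mod 36) and x^{36} = 1 for x ≠ 0 (Fermat). So φ⁻¹(27) = 27^11 mod 37.
Repeated squaring mod 37: 27^1 ≡ 27, 27^2 ≡ 27² = 729 ≡ 26, 27^4 ≡ 26² = 676 ≡ 10, 27^8 ≡ 10² = 100 ≡ 26. Since 11 = 8 + 2 + 1, 27^11 ≡ 26·26·27: 26·26 = 676 ≡ 10, then 10·27 = 270 ≡ 11. So 27^11 ≡ 11 (mod 37).
Hence φ⁻¹(27) = 11.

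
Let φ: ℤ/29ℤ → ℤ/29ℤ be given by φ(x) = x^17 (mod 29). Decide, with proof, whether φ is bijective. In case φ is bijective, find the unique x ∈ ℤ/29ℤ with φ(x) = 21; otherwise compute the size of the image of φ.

Since 29 is prime, the nonzero elements of ℤ/29ℤ form a cyclic group of order 28.
As gcd(17, 28) = 1, raising to the 17th power is a bijection on this group: if x_1^17 ≡ x_2^17 then (x_1x_2^{−1})^17 = 1, and the only element of order dividing gcd(17, 28) = 1 is 1, so x_1 = x_2.
With φ(0) = 0 this makes φ injective on all of ℤ/29ℤ, hence bijective (finite equal-size domain and codomain). In particular φ is bijective.
Since φ is bijective, we find the preimage of 21. The inverse of x ↦ x^17 on (ℤ/29ℤ)^× is x ↦ x^5, because 17·5 = 85 = 3·28 + 1 ≡ 1 (mod 28) and x^{28} = 1 for x ≠ 0 (Fermat). So φ⁻¹(21) = 21^5 mod 29.
Repeated squaring mod 29: 21^1 ≡ 21, 21^2 ≡ 21² = 441 ≡ 6, 21^4 ≡ 6² = 36 ≡ 7. Since 5 = 4 + 1, 21^5 ≡ 7·21: 7·21 = 147 ≡ 2. So 21^5 ≡ 2 (mod 29).
Hence φ⁻¹(21) = 2.

2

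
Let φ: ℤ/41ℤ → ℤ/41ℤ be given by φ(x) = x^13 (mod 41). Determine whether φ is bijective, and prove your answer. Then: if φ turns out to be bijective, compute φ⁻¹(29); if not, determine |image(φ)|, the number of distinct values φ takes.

Since 41 is prime, the nonzero elements of ℤ/41ℤ form a cyclic group of order 40.
As gcd(13, 40) = 1, raising to the 13th power is a bijection on this group: if x_1^13 ≡ x_2^13 then (x_1x_2^{−1})^13 = 1, and the only element of order dividing gcd(13, 40) = 1 is 1, so x_1 = x_2.
With φ(0) = 0 this makes φ injective on all of ℤ/41ℤ, hence bijective (finite equal-size domain and codomain). In particular φ is bijective.
Since φ is bijective, we find the preimage of 29. The inverse of x ↦ x^13 on (ℤ/41ℤ)^× is x ↦ x^37, because 13·37 = 481 = 12·40 + 1 ≡ 1 (mod 40) and x^{40} = 1 for x ≠ 0 (Fermat). So φ⁻¹(29) = 29^37 mod 41.
Repeated squaring mod 41: 29^1 ≡ 29, 29^2 ≡ 29² = 841 ≡ 21, 29^4 ≡ 21² = 441 ≡ 31, 29^8 ≡ 31² = 961 ≡ 18, 29^16 ≡ 18² = 324 ≡ 37, 29^32 ≡ 37² = 1369 ≡ 16. Since 37 = 32 + 4 + 1, 29^37 ≡ 16·31·29: 16·31 = 496 ≡ 4, then 4·29 = 116 ≡ 34. So 29^37 ≡ 34 (mod 41).
Hence φ⁻¹(29) = 34.

34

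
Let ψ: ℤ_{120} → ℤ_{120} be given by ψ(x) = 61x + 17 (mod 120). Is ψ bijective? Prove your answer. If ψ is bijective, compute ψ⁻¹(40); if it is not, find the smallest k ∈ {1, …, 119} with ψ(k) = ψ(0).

Suppose ψ(x_1) = ψ(x_2) in ℤ_{120}. Then 61x_1 + 17 ≡ 61x_2 + 17 (mod 120), thus 61(x_1 − x_2) ≡ 0 (mod 120).
Since gcd(61, 120) = 1, 61 is invertible modulo 120, thus x_1 − x_2 ≡ 0 (mod 120), i.e. x_1 = x_2.
We now compute 61⁻¹ mod 120 explicitly. Euclid's algorithm: 120 = 1·61 + 59, 61 = 1·59 + 2, 59 = 29·2 + 1; back-substituting gives 1 = 61·61 − 31·120, so 61⁻¹ ≡ 61 (mod 120).
Then y ↦ 61(y − 17) is a two-sided inverse to ψ, so every y ∈ ℤ_{120} has a preimage.
Thus ψ is bijective.
Since ψ is bijective, we find ψ⁻¹(40): we need 61x ≡ 40 − 17 ≡ 23 (mod 120). Using 61⁻¹ = 61: x ≡ 61·23 = 1403 = 11·120 + 83, so x = 83.
Check: ψ(83) = 61·83 + 17 = 5080 = 42·120 + 40 ≡ 40 (mod 120).

83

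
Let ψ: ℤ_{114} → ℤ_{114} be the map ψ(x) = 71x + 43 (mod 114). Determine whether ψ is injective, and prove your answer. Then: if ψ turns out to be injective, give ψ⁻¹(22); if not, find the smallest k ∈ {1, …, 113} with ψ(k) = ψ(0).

By definition, ψ is injective when ψ(s) = ψ(t) forces s = t.
Suppose ψ(s) = ψ(t) in ℤ_{114}. Then 71s + 43 ≡ 71t + 43 (mod 114), so 71(s − t) ≡ 0 (mod 114).
Since gcd(71, 114) = 1, 71 is invertible modulo 114, so s − t ≡ 0 (mod 114), i.e. s = t.
So ψ is injective.
We now compute 71⁻¹ mod 114 explicitly. Euclid's algorithm: 114 = 1·71 + 43, 71 = 1·43 + 28, 43 = 1·28 + 15, 28 = 1·15 + 13, 15 = 1·13 + 2, 13 = 6·2 + 1; back-substituting gives 1 = 53·71 − 33·114, so 71⁻¹ ≡ 53 (mod 114).
Since ψ is injective, we find ψ⁻¹(22): we need 71x ≡ 22 − 43 ≡ 93 (mod 114). Using 71⁻¹ = 53: x ≡ 53·93 = 4929 = 43·114 + 27, so x = 27.
Check: ψ(27) = 71·27 + 43 = 1960 = 17·114 + 22 ≡ 22 (mod 114).

27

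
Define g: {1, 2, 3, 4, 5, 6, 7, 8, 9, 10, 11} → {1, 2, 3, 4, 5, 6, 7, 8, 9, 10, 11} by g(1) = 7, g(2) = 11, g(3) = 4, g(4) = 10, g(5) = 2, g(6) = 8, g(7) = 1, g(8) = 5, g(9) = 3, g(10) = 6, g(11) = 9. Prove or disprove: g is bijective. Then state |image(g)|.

The values 7, 11, 4, 10, 2, 8, 1, 5, 3, 6, 9 are a permutation of {1, 2, 3, 4, 5, 6, 7, 8, 9, 10, 11}: each element appears exactly once.
So g is injective and surjective, hence bijective.
The image of g is {1, 2, 3, 4, 5, 6, 7, 8, 9, 10, 11}, which has 11 elements.

11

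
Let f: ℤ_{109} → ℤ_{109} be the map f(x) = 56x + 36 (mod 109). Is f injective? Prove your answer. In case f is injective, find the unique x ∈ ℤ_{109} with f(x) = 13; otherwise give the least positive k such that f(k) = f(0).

Recall that f is injective when f(u) = f(v) forces u = v.
Suppose f(u) = f(v) in ℤ_{109}. Then 56u + 36 ≡ 56v + 36 (mod 109), hence 56(u − v) ≡ 0 (mod 109).
Since gcd(56, 109) = 1, 56 is invertible modulo 109, thus u − v ≡ 0 (mod 109), i.e. u = v.
So f is injective.
We now compute 56⁻¹ mod 109 explicitly. Euclid's algorithm: 109 = 1·56 + 53, 56 = 1·53 + 3, 53 = 17·3 + 2, 3 = 1·2 + 1; back-substituting gives 1 = 37·56 − 19·109, so 56⁻¹ ≡ 37 (mod 109).
Since f is injective, we compute f⁻¹(13): solve 56x + 36 ≡ 13 (mod 109), i.e. 56x ≡ 86 (mod 109).
Multiplying by 56⁻¹ = 37 gives x ≡ 37·86 = 3182 = 29·109 + 21 ≡ 21 (mod 109).
Check: f(21) = 56·21 + 36 = 1212 = 11·109 + 13 ≡ 13 (mod 109).

21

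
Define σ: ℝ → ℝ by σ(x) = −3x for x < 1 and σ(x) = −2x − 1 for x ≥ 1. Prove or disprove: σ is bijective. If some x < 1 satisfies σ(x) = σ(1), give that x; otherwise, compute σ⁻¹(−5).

Both pieces are strictly decreasing (slopes −3 and −2), so each is injective on its own interval.
The left piece maps (−∞, 1) onto (−3, ∞); the right piece maps [1, ∞) onto (−∞, −3].
Since −3 = −3, the images partition ℝ: σ is injective and surjective, hence bijective.
Because the two images are disjoint, no x < 1 has σ(x) = σ(1), so we compute σ⁻¹(−5): −5 lies in (−∞, −3], so solve −2x − 1 = −5: x = (−5 + 1)/(−2) = 2.

2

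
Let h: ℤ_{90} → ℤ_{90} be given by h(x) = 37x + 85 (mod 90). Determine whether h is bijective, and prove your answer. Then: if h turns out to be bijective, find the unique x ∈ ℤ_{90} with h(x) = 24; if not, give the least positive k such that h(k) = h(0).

Recall: injectivity means: for all x_1, x_2 in the domain, h(x_1) = h(x_2) implies x_1 = x_2.
Suppose h(x_1) = h(x_2) in ℤ_{90}. Then 37x_1 + 85 ≡ 37x_2 + 85 (mod 90), thus 37(x_1 − x_2) ≡ 0 (mod 90).
Since gcd(37, 90) = 1, 37 is invertible modulo 90, hence x_1 − x_2 ≡ 0 (mod 90), i.e. x_1 = x_2.
We now compute 37⁻¹ mod 90 explicitly. Euclid's algorithm: 90 = 2·37 + 16, 37 = 2·16 + 5, 16 = 3·5 + 1; back-substituting gives 1 = 73·37 − 30·90, so 37⁻¹ ≡ 73 (mod 90).
Then y ↦ 73(y − 85) is a two-sided inverse to h, so every y ∈ ℤ_{90} has a preimage.
So h is bijective.
Since h is bijective, we compute h⁻¹(24): solve 37x + 85 ≡ 24 (mod 90), i.e. 37x ≡ 29 (mod 90).
Multiplying by 37⁻¹ = 73 gives x ≡ 73·29 = 2117 = 23·90 + 47 ≡ 47 (mod 90).
Check: h(47) = 37·47 + 85 = 1824 = 20·90 + 24 ≡ 24 (mod 90).

47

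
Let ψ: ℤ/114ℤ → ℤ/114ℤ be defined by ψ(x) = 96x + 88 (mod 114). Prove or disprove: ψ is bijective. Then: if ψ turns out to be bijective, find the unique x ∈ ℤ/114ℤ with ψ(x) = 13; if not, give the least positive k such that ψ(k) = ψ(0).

We have gcd(96, 114) = 6 > 1. Taking a = 0 and b = 19: ψ(0) = 88 and ψ(19) = 96·19 + 88 = 1912 ≡ 88 (mod 114).
So ψ(0) = ψ(19) while 0 ≠ 19, hence ψ is not injective, hence not bijective.
Since ψ is not bijective, we find the least positive k with ψ(k) = ψ(0): this means 96k ≡ 0 (mod 114), i.e. 114 ∣ 96k. Since gcd(96, 114) = 6, dividing through by 6 this holds exactly when 19 ∣ 16k, and as gcd(16, 19) = 1, exactly when 19 ∣ k.
The smallest positive such k is 19.

19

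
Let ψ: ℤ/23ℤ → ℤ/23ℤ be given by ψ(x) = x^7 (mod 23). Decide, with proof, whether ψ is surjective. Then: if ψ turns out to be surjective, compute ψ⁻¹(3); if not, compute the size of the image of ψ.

Since 23 is prime, the nonzero elements of ℤ/23ℤ form a cyclic group of order 22.
As gcd(7, 22) = 1, raising to the 7th power is a bijection on this group: if x_1^7 ≡ x_2^7 then (x_1x_2^{−1})^7 = 1, and the only element of order dividing gcd(7, 22) = 1 is 1, so x_1 = x_2.
With ψ(0) = 0 this makes ψ injective on all of ℤ/23ℤ, hence bijective (finite equal-size domain and codomain). In particular ψ is surjective.
Since ψ is surjective, we find the preimage of 3. The inverse of x ↦ x^7 on (ℤ/23ℤ)^× is x ↦ x^19, because 7·19 = 133 = 6·22 + 1 ≡ 1 (mod 22) and x^{22} = 1 for x ≠ 0 (Fermat). So ψ⁻¹(3) = 3^19 mod 23.
Repeated squaring mod 23: 3^1 ≡ 3, 3^2 ≡ 3² = 9, 3^4 ≡ 9² = 81 ≡ 12, 3^8 ≡ 12² = 144 ≡ 6, 3^16 ≡ 6² = 36 ≡ 13. Since 19 = 16 + 2 + 1, 3^19 ≡ 13·9·3: 13·9 = 117 ≡ 2, then 2·3 = 6. So 3^19 ≡ 6 (mod 23).
Hence ψ⁻¹(3) = 6.

6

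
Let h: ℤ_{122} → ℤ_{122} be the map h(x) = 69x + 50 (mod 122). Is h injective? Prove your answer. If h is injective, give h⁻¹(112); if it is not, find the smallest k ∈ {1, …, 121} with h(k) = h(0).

84

Suppose h(x_1) = h(x_2) in ℤ_{122}. Then 69x_1 + 50 ≡ 69x_2 + 50 (mod 122), thus 69(x_1 − x_2) ≡ 0 (mod 122).
Since gcd(69, 122) = 1, 69 is invertible modulo 122, hence x_1 − x_2 ≡ 0 (mod 122), i.e. x_1 = x_2.
Thus h is injective.
We now compute 69⁻¹ mod 122 explicitly. Euclid's algorithm: 122 = 1·69 + 53, 69 = 1·53 + 16, 53 = 3·16 + 5, 16 = 3·5 + 1; back-substituting gives 1 = 23·69 − 13·122, so 69⁻¹ ≡ 23 (mod 122).
Since h is injective, we find h⁻¹(112): we need 69x ≡ 112 − 50 ≡ 62 (mod 122). Using 69⁻¹ = 23: x ≡ 23·62 = 1426 = 11·122 + 84, so x = 84.
Check: h(84) = 69·84 + 50 = 5846 = 47·122 + 112 ≡ 112 (mod 122).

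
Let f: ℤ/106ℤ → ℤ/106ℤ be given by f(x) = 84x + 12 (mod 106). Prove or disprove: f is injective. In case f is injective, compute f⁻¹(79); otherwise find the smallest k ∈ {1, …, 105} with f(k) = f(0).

We have gcd(84, 106) = 2 > 1. Taking a = 0 and b = 53: f(0) = 12 and f(53) = 84·53 + 12 = 4464 ≡ 12 (mod 106).
So f(0) = f(53) while 0 ≠ 53, hence f is not injective.
Since f is not injective, we find the least positive k with f(k) = f(0): this means 84k ≡ 0 (mod 106), i.e. 106 ∣ 84k. Since gcd(84, 106) = 2, dividing through by 2 this holds exactly when 53 ∣ 42k, and as gcd(42, 53) = 1, exactly when 53 ∣ k.
The smallest positive such k is 53.

53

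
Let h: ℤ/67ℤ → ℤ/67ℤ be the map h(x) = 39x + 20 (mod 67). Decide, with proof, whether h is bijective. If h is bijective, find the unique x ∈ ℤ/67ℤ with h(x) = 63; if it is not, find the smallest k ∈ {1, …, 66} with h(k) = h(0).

Recall: injectivity means: for all x_1, x_2 in the domain, h(x_1) = h(x_2) implies x_1 = x_2.
If h(x_1) = h(x_2), then 39x_1 ≡ 39x_2 (mod 67). Because gcd(39, 67) = 1, we may cancel 39 to get x_1 ≡ x_2 (mod 67).
We now compute 39⁻¹ mod 67 explicitly. Euclid's algorithm: 67 = 1·39 + 28, 39 = 1·28 + 11, 28 = 2·11 + 6, 11 = 1·6 + 5, 6 = 1·5 + 1; back-substituting gives 1 = 55·39 − 32·67, so 39⁻¹ ≡ 55 (mod 67).
For any y ∈ ℤ/67ℤ, x = 55(y − 20) mod 67 satisfies h(x) = 39·55(y − 20) + 20 ≡ y (since 39·55 ≡ 1 mod 67). So every y has a preimage.
Thus h is bijective.
Since h is bijective, we find h⁻¹(63): we need 39x ≡ 63 − 20 ≡ 43 (mod 67). Using 39⁻¹ = 55: x ≡ 55·43 = 2365 = 35·67 + 20, so x = 20.
Check: h(20) = 39·20 + 20 = 800 = 11·67 + 63 ≡ 63 (mod 67).

20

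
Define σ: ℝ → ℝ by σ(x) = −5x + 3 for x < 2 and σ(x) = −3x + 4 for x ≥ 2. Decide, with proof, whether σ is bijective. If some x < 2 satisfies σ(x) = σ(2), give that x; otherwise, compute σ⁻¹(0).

1

Both pieces are strictly decreasing (slopes −5 and −3), so each is injective on its own interval.
The left piece maps (−∞, 2) onto (−7, ∞); the right piece maps [2, ∞) onto (−∞, −2].
These images overlap. In particular σ(2) = −2 (right piece), and solving −5x + 3 = −2 on the left piece gives x = 1 < 2.
So σ(1) = σ(2) with 1 ≠ 2, and σ is not injective, hence not bijective. This x = 1 is the requested value below 2.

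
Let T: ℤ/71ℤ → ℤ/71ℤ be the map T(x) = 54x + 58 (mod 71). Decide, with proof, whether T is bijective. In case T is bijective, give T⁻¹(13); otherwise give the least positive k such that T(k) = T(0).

11

Suppose T(x_1) = T(x_2) in ℤ/71ℤ. Then 54x_1 + 58 ≡ 54x_2 + 58 (mod 71), hence 54(x_1 − x_2) ≡ 0 (mod 71).
Since gcd(54, 71) = 1, 54 is invertible modulo 71, so x_1 − x_2 ≡ 0 (mod 71), i.e. x_1 = x_2.
We now compute 54⁻¹ mod 71 explicitly. Euclid's algorithm: 71 = 1·54 + 17, 54 = 3·17 + 3, 17 = 5·3 + 2, 3 = 1·2 + 1; back-substituting gives 1 = 25·54 − 19·71, so 54⁻¹ ≡ 25 (mod 71).
For any y ∈ ℤ/71ℤ, x = 25(y − 58) mod 71 satisfies T(x) = 54·25(y − 58) + 58 ≡ y (since 54·25 ≡ 1 mod 71). So every y has a preimage.
Therefore T is bijective.
Since T is bijective, we compute T⁻¹(13): solve 54x + 58 ≡ 13 (mod 71), i.e. 54x ≡ 26 (mod 71).
Multiplying by 54⁻¹ = 25 gives x ≡ 25·26 = 650 = 9·71 + 11 ≡ 11 (mod 71).
Check: T(11) = 54·11 + 58 = 652 = 9·71 + 13 ≡ 13 (mod 71).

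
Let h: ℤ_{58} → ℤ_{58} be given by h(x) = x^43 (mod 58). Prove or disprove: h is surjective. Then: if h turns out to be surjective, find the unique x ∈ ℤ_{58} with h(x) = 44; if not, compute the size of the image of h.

14

Computing x^43 mod 58 for each x (by repeated squaring, reducing mod 58 at every step), the values h(0), h(1), …, h(57) are: 0, 1, 56, 55, 4, 5, 6, 7, 50, 9, 48, 47, 46, 13, 44, 43, 16, 41, 40, 39, 20, 37, 22, 23, 24, 25, 32, 31, 28, 29, 30, 27, 26, 33, 34, 35, 36, 21, 38, 19, 18, 17, 42, 15, 14, 45, 12, 11, 10, 49, 8, 51, 52, 53, 54, 3, 2, 57.
Every element of ℤ_{58} appears exactly once in this list, so h is a bijection, and in particular surjective.
Since h is surjective, we read off the preimage of 44 from the same table: h(14) = 44, so h⁻¹(44) = 14.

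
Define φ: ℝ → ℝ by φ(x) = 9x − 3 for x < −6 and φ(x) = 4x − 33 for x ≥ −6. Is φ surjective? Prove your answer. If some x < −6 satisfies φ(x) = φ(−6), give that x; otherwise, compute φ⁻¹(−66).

Both pieces are strictly increasing (slopes 9 and 4), so each is injective on its own interval.
The left piece maps (−∞, −6) onto (−∞, −57); the right piece maps [−6, ∞) onto [−57, ∞).
These images together cover ℝ, so φ is surjective.
Because the two images are disjoint, no x < −6 has φ(x) = φ(−6), so we compute φ⁻¹(−66): −66 lies in (−∞, −57), so solve 9x − 3 = −66: x = (−66 + 3)/9 = −7.

-7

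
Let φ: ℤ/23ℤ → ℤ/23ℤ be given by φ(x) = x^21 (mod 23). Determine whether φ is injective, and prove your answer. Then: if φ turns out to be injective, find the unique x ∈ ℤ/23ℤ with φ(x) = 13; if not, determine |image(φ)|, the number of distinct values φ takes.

Since 23 is prime, the nonzero elements of ℤ/23ℤ form a cyclic group of order 22.
As gcd(21, 22) = 1, raising to the 21st power is a bijection on this group: if a^21 ≡ b^21 then (ab^{−1})^21 = 1, and the only element of order dividing gcd(21, 22) = 1 is 1, so a = b.
With φ(0) = 0 this makes φ injective on all of ℤ/23ℤ, hence bijective (finite equal-size domain and codomain). In particular φ is injective.
Since φ is injective, we find the preimage of 13. The inverse of x ↦ x^21 on (ℤ/23ℤ)^× is x ↦ x^21, because 21·21 = 441 = 20·22 + 1 ≡ 1 (mod 22) and x^{22} = 1 for x ≠ 0 (Fermat). So φ⁻¹(13) = 13^21 mod 23.
Repeated squaring mod 23: 13^1 ≡ 13, 13^2 ≡ 13² = 169 ≡ 8, 13^4 ≡ 8² = 64 ≡ 18, 13^8 ≡ 18² = 324 ≡ 2, 13^16 ≡ 2² = 4. Since 21 = 16 + 4 + 1, 13^21 ≡ 4·18·13: 4·18 = 72 ≡ 3, then 3·13 = 39 ≡ 16. So 13^21 ≡ 16 (mod 23).
Hence φ⁻¹(13) = 16.

16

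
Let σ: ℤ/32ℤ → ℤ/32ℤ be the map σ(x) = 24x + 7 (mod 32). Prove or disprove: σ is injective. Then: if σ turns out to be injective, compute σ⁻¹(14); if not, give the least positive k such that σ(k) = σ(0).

We have gcd(24, 32) = 8 > 1. Taking a = 0 and b = 4: σ(0) = 7 and σ(4) = 24·4 + 7 = 103 ≡ 7 (mod 32).
So σ(0) = σ(4) while 0 ≠ 4, thus σ is not injective.
Since σ is not injective, we find the least positive k with σ(k) = σ(0): this means 24k ≡ 0 (mod 32), i.e. 32 ∣ 24k. Since gcd(24, 32) = 8, dividing through by 8 this holds exactly when 4 ∣ 3k, and as gcd(3, 4) = 1, exactly when 4 ∣ k.
The smallest positive such k is 4.

4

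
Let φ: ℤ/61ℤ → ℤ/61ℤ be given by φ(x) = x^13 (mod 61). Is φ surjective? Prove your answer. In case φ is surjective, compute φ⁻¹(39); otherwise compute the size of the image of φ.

5

Since 61 is prime, the nonzero elements of ℤ/61ℤ form a cyclic group of order 60.
As gcd(13, 60) = 1, raising to the 13th power is a bijection on this group: if x_1^13 ≡ x_2^13 then (x_1x_2^{−1})^13 = 1, and the only element of order dividing gcd(13, 60) = 1 is 1, so x_1 = x_2.
With φ(0) = 0 this makes φ injective on all of ℤ/61ℤ, hence bijective (finite equal-size domain and codomain). In particular φ is surjective.
Since φ is surjective, we find the preimage of 39. The inverse of x ↦ x^13 on (ℤ/61ℤ)^× is x ↦ x^37, because 13·37 = 481 = 8·60 + 1 ≡ 1 (mod 60) and x^{60} = 1 for x ≠ 0 (Fermat). So φ⁻¹(39) = 39^37 mod 61.
Repeated squaring mod 61: 39^1 ≡ 39, 39^2 ≡ 39² = 1521 ≡ 57, 39^4 ≡ 57² = 3249 ≡ 16, 39^8 ≡ 16² = 256 ≡ 12, 39^16 ≡ 12² = 144 ≡ 22, 39^32 ≡ 22² = 484 ≡ 57. Since 37 = 32 + 4 + 1, 39^37 ≡ 57·16·39: 57·16 = 912 ≡ 58, then 58·39 = 2262 ≡ 5. So 39^37 ≡ 5 (mod 61).
Hence φ⁻¹(39) = 5.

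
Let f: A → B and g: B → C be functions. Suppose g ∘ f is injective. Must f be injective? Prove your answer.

Suppose f(x_1) = f(x_2). Applying g: (g ∘ f)(x_1) = (g ∘ f)(x_2). Since g ∘ f is injective, x_1 = x_2. So f is injective.

injective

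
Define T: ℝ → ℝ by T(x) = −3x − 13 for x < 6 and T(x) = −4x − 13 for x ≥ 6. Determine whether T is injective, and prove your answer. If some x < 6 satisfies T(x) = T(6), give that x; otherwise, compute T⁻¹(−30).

Both pieces are strictly decreasing (slopes −3 and −4), so each is injective on its own interval.
The left piece maps (−∞, 6) onto (−31, ∞); the right piece maps [6, ∞) onto (−∞, −37].
These images are disjoint, so no value is attained by both pieces. So T is injective.
Because the two images are disjoint, no x < 6 has T(x) = T(6), so we compute T⁻¹(−30): −30 lies in (−31, ∞), so solve −3x − 13 = −30: x = (−30 + 13)/(−3) = 17/3.

17/3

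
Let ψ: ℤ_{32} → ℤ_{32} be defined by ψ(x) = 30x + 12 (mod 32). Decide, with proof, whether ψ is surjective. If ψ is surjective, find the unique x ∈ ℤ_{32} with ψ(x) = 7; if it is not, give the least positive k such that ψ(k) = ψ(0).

16

Recall that ψ is surjective if every y in the codomain equals ψ(x) for some x in the domain.
Since gcd(30, 32) = 2, we have 30x ≡ 0 (mod 2) for all x, so ψ(x) ≡ 0 (mod 2).
But 1 ≢ 0 (mod 2), so 1 ∈ ℤ_{32} has no preimage. So ψ is not surjective.
Since ψ is not surjective, we find the least positive k with ψ(k) = ψ(0): this means 30k ≡ 0 (mod 32), i.e. 32 ∣ 30k. Since gcd(30, 32) = 2, dividing through by 2 this holds exactly when 16 ∣ 15k, and as gcd(15, 16) = 1, exactly when 16 ∣ k.
The smallest positive such k is 16.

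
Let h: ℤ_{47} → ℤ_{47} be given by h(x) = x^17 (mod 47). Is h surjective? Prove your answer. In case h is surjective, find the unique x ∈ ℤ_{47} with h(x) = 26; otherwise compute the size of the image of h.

Since 47 is prime, the nonzero elements of ℤ_{47} form a cyclic group of order 46.
As gcd(17, 46) = 1, raising to the 17th power is a bijection on this group: if s^17 ≡ t^17 then (st^{−1})^17 = 1, and the only element of order dividing gcd(17, 46) = 1 is 1, so s = t.
With h(0) = 0 this makes h injective on all of ℤ_{47}, hence bijective (finite equal-size domain and codomain). In particular h is surjective.
Since h is surjective, we find the preimage of 26. The inverse of x ↦ x^17 on (ℤ_{47})^× is x ↦ x^19, because 17·19 = 323 = 7·46 + 1 ≡ 1 (mod 46) and x^{46} = 1 for x ≠ 0 (Fermat). So h⁻¹(26) = 26^19 mod 47.
Repeated squaring mod 47: 26^1 ≡ 26, 26^2 ≡ 26² = 676 ≡ 18, 26^4 ≡ 18² = 324 ≡ 42, 26^8 ≡ 42² = 1764 ≡ 25, 26^16 ≡ 25² = 625 ≡ 14. Since 19 = 16 + 2 + 1, 26^19 ≡ 14·18·26: 14·18 = 252 ≡ 17, then 17·26 = 442 ≡ 19. So 26^19 ≡ 19 (mod 47).
Hence h⁻¹(26) = 19.

19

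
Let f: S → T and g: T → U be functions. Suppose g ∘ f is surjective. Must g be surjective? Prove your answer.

surjective

Let c ∈ U. Since g ∘ f is surjective, some a ∈ S has g(f(a)) = c. Then b = f(a) ∈ T satisfies g(b) = c. So g is surjective.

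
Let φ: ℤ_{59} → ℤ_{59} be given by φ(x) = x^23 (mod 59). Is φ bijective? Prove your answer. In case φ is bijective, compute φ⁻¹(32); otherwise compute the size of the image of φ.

43

Since 59 is prime, the nonzero elements of ℤ_{59} form a cyclic group of order 58.
As gcd(23, 58) = 1, raising to the 23rd power is a bijection on this group: if u^23 ≡ v^23 then (uv^{−1})^23 = 1, and the only element of order dividing gcd(23, 58) = 1 is 1, so u = v.
With φ(0) = 0 this makes φ injective on all of ℤ_{59}, hence bijective (finite equal-size domain and codomain). In particular φ is bijective.
Since φ is bijective, we find the preimage of 32. The inverse of x ↦ x^23 on (ℤ_{59})^× is x ↦ x^53, because 23·53 = 1219 = 21·58 + 1 ≡ 1 (mod 58) and x^{58} = 1 for x ≠ 0 (Fermat). So φ⁻¹(32) = 32^53 mod 59.
Repeated squaring mod 59: 32^1 ≡ 32, 32^2 ≡ 32² = 1024 ≡ 21, 32^4 ≡ 21² = 441 ≡ 28, 32^8 ≡ 28² = 784 ≡ 17, 32^16 ≡ 17² = 289 ≡ 53, 32^32 ≡ 53² = 2809 ≡ 36. Since 53 = 32 + 16 + 4 + 1, 32^53 ≡ 36·53·28·32: 36·53 = 1908 ≡ 20, then 20·28 = 560 ≡ 29, then 29·32 = 928 ≡ 43. So 32^53 ≡ 43 (mod 59).
Hence φ⁻¹(32) = 43.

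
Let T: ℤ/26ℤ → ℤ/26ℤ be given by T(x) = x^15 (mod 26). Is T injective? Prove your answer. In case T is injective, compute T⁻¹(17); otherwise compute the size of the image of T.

10

T(1) = 1^15 = 1.
T(3): Repeated squaring mod 26: 3^1 ≡ 3, 3^2 ≡ 3² = 9, 3^4 ≡ 9² = 81 ≡ 3, 3^8 ≡ 3² = 9. Since 15 = 8 + 4 + 2 + 1, 3^15 ≡ 9·3·9·3: 9·3 = 27 ≡ 1, then 1·9 = 9, then 9·3 = 27 ≡ 1. So 3^15 ≡ 1 (mod 26).
So T(1) = T(3) = 1 while 1 ≠ 3, hence T is not injective.
Since T is not injective, we determine |image(T)|. Computing x^15 mod 26 for each x (by repeated squaring, reducing mod 26 at every step), the values T(0), T(1), …, T(25) are: 0, 1, 8, 1, 12, 21, 8, 5, 18, 1, 12, 5, 12, 13, 14, 21, 14, 25, 8, 21, 18, 5, 14, 25, 18, 25.
The distinct values are {0, 1, 5, 8, 12, 13, 14, 18, 21, 25}; there are 10 of them.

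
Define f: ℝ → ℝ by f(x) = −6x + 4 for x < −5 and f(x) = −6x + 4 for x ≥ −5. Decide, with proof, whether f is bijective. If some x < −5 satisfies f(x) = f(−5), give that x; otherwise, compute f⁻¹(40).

Both pieces are strictly decreasing (slopes −6 and −6), so each is injective on its own interval.
The left piece maps (−∞, −5) onto (34, ∞); the right piece maps [−5, ∞) onto (−∞, 34].
Since 34 = 34, the images partition ℝ: f is injective and surjective, hence bijective.
Because the two images are disjoint, no x < −5 has f(x) = f(−5), so we compute f⁻¹(40): 40 lies in (34, ∞), so solve −6x + 4 = 40: x = (40 − 4)/(−6) = −6.

-6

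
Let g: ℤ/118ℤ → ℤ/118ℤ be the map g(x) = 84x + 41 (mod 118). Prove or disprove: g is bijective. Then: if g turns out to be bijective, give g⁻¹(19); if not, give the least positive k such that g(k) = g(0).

59

Recall that injectivity means: for all s, t in the domain, g(s) = g(t) implies s = t.
We have gcd(84, 118) = 2 > 1. Taking s = 0 and t = 59: g(0) = 41 and g(59) = 84·59 + 41 = 4997 ≡ 41 (mod 118).
So g(0) = g(59) while 0 ≠ 59, hence g is not injective, hence not bijective.
Since g is not bijective, we find the least positive k with g(k) = g(0): this means 84k ≡ 0 (mod 118), i.e. 118 ∣ 84k. Since gcd(84, 118) = 2, dividing through by 2 this holds exactly when 59 ∣ 42k, and as gcd(42, 59) = 1, exactly when 59 ∣ k.
The smallest positive such k is 59.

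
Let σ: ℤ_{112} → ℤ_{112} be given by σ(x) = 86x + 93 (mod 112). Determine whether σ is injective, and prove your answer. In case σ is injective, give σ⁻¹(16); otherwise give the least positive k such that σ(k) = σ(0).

56

We have gcd(86, 112) = 2 > 1. Taking a = 0 and b = 56: σ(0) = 93 and σ(56) = 86·56 + 93 = 4909 ≡ 93 (mod 112).
So σ(0) = σ(56) while 0 ≠ 56, so σ is not injective.
Since σ is not injective, we find the least positive k with σ(k) = σ(0): this means 86k ≡ 0 (mod 112), i.e. 112 ∣ 86k. Since gcd(86, 112) = 2, dividing through by 2 this holds exactly when 56 ∣ 43k, and as gcd(43, 56) = 1, exactly when 56 ∣ k.
The smallest positive such k is 56.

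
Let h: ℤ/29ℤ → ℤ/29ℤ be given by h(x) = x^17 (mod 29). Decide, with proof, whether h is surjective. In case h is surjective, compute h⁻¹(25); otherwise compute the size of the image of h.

20

Since 29 is prime, the nonzero elements of ℤ/29ℤ form a cyclic group of order 28.
As gcd(17, 28) = 1, raising to the 17th power is a bijection on this group: if s^17 ≡ t^17 then (st^{−1})^17 = 1, and the only element of order dividing gcd(17, 28) = 1 is 1, so s = t.
With h(0) = 0 this makes h injective on all of ℤ/29ℤ, hence bijective (finite equal-size domain and codomain). In particular h is surjective.
Since h is surjective, we find the preimage of 25. The inverse of x ↦ x^17 on (ℤ/29ℤ)^× is x ↦ x^5, because 17·5 = 85 = 3·28 + 1 ≡ 1 (mod 28) and x^{28} = 1 for x ≠ 0 (Fermat). So h⁻¹(25) = 25^5 mod 29.
Repeated squaring mod 29: 25^1 ≡ 25, 25^2 ≡ 25² = 625 ≡ 16, 25^4 ≡ 16² = 256 ≡ 24. Since 5 = 4 + 1, 25^5 ≡ 24·25: 24·25 = 600 ≡ 20. So 25^5 ≡ 20 (mod 29).
Hence h⁻¹(25) = 20.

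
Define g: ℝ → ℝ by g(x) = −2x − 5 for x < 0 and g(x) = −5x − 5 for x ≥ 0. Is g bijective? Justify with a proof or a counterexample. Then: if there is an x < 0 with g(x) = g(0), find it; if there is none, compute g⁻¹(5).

-5

Both pieces are strictly decreasing (slopes −2 and −5), so each is injective on its own interval.
The left piece maps (−∞, 0) onto (−5, ∞); the right piece maps [0, ∞) onto (−∞, −5].
Since −5 = −5, the images partition ℝ: g is injective and surjective, hence bijective.
Because the two images are disjoint, no x < 0 has g(x) = g(0), so we compute g⁻¹(5): 5 lies in (−5, ∞), so solve −2x − 5 = 5: x = (5 + 5)/(−2) = −5.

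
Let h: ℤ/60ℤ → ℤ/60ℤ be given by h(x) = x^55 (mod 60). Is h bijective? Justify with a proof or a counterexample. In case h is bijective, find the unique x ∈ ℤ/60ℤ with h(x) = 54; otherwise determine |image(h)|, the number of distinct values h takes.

h(0) = 0^55 = 0.
h(30): Repeated squaring mod 60: 30^1 ≡ 30, 30^2 ≡ 30² = 900 ≡ 0, 30^4 ≡ 0² = 0, 30^8 ≡ 0² = 0, 30^16 ≡ 0² = 0, 30^32 ≡ 0² = 0. Since 55 = 32 + 16 + 4 + 2 + 1, 30^55 ≡ 0·0·0·0·30: 0·0 = 0, then 0·0 = 0, then 0·0 = 0, then 0·30 = 0. So 30^55 ≡ 0 (mod 60).
So h(0) = h(30) = 0 while 0 ≠ 30, thus h is not injective, hence not bijective.
Since h is not bijective, we determine |image(h)|. Computing x^55 mod 60 for each x (by repeated squaring, reducing mod 60 at every step), the values h(0), h(1), …, h(59) are: 0, 1, 8, 27, 4, 5, 36, 43, 32, 9, 40, 11, 48, 37, 44, 15, 16, 53, 12, 19, 20, 21, 28, 47, 24, 25, 56, 3, 52, 29, 0, 31, 8, 57, 4, 35, 36, 13, 32, 39, 40, 41, 48, 7, 44, 45, 16, 23, 12, 49, 20, 51, 28, 17, 24, 55, 56, 33, 52, 59.
The distinct values are {0, 1, 3, 4, 5, 7, 8, 9, 11, 12, 13, 15, 16, 17, 19, 20, 21, 23, 24, 25, 27, 28, 29, 31, 32, 33, 35, 36, 37, 39, 40, 41, 43, 44, 45, 47, 48, 49, 51, 52, 53, 55, 56, 57, 59}; there are 45 of them.

45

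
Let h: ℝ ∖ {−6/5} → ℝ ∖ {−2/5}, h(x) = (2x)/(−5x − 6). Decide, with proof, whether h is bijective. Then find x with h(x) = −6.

Suppose h(u) = h(v). Cross-multiplying: (2u)(−5v − 6) = (2v)(−5u − 6).
Expanding both sides and cancelling the symmetric terms leaves −12·(u − v) = 0. Since −12 ≠ 0, u = v. So h is injective.
For any y ≠ −2/5, solving y(−5x − 6) = 2x for x gives a well-defined x ≠ −6/5. So h is surjective.
Hence h is bijective.
Solving h(x) = −6: cross-multiplying gives 2x = −6(−5x − 6), which rearranges to −28x = 36, so x = −9/7.

-9/7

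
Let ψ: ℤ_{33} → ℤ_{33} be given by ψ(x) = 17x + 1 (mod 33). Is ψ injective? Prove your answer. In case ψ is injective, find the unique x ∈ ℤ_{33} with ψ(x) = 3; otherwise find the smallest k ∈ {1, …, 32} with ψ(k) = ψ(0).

By definition, injectivity means: for all s, t in the domain, ψ(s) = ψ(t) implies s = t.
Suppose ψ(s) = ψ(t) in ℤ_{33}. Then 17s + 1 ≡ 17t + 1 (mod 33), so 17(s − t) ≡ 0 (mod 33).
Since gcd(17, 33) = 1, 17 is invertible modulo 33, so s − t ≡ 0 (mod 33), i.e. s = t.
Therefore ψ is injective.
We now compute 17⁻¹ mod 33 explicitly. Euclid's algorithm: 33 = 1·17 + 16, 17 = 1·16 + 1; back-substituting gives 1 = 2·17 − 1·33, so 17⁻¹ ≡ 2 (mod 33).
Since ψ is injective, we compute ψ⁻¹(3): solve 17x + 1 ≡ 3 (mod 33), i.e. 17x ≡ 2 (mod 33).
Multiplying by 17⁻¹ = 2 gives x ≡ 2·2 = 4 ≡ 4 (mod 33).
Check: ψ(4) = 17·4 + 1 = 69 = 2·33 + 3 ≡ 3 (mod 33).

4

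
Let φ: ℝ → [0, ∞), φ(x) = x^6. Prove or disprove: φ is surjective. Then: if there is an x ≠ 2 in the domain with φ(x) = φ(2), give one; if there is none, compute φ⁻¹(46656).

For any y ∈ [0, ∞), x = y^{1/6} ∈ ℝ satisfies x^6 = y, so φ is surjective.
For the follow-up, such an x exists: taking x = −2 ∈ ℝ gives φ(−2) = 64 = φ(2) with −2 ≠ 2.

-2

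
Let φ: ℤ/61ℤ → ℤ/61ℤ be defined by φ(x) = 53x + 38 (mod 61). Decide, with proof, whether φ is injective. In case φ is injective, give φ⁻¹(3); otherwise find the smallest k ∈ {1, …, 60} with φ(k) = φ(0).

12

Suppose φ(a) = φ(b) in ℤ/61ℤ. Then 53a + 38 ≡ 53b + 38 (mod 61), thus 53(a − b) ≡ 0 (mod 61).
Since gcd(53, 61) = 1, 53 is invertible modulo 61, hence a − b ≡ 0 (mod 61), i.e. a = b.
Hence φ is injective.
We now compute 53⁻¹ mod 61 explicitly. Euclid's algorithm: 61 = 1·53 + 8, 53 = 6·8 + 5, 8 = 1·5 + 3, 5 = 1·3 + 2, 3 = 1·2 + 1; back-substituting gives 1 = 38·53 − 33·61, so 53⁻¹ ≡ 38 (mod 61).
Since φ is injective, we find φ⁻¹(3): we need 53x ≡ 3 − 38 ≡ 26 (mod 61). Using 53⁻¹ = 38: x ≡ 38·26 = 988 = 16·61 + 12, so x = 12.
Check: φ(12) = 53·12 + 38 = 674 = 11·61 + 3 ≡ 3 (mod 61).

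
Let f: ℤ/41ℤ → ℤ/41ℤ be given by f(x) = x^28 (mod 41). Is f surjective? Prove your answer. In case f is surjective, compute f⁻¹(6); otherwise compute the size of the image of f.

11

f(4): Repeated squaring mod 41: 4^1 ≡ 4, 4^2 ≡ 4² = 16, 4^4 ≡ 16² = 256 ≡ 10, 4^8 ≡ 10² = 100 ≡ 18, 4^16 ≡ 18² = 324 ≡ 37. Since 28 = 16 + 8 + 4, 4^28 ≡ 37·18·10: 37·18 = 666 ≡ 10, then 10·10 = 100 ≡ 18. So 4^28 ≡ 18 (mod 41).
f(5): Repeated squaring mod 41: 5^1 ≡ 5, 5^2 ≡ 5² = 25, 5^4 ≡ 25² = 625 ≡ 10, 5^8 ≡ 10² = 100 ≡ 18, 5^16 ≡ 18² = 324 ≡ 37. Since 28 = 16 + 8 + 4, 5^28 ≡ 37·18·10: 37·18 = 666 ≡ 10, then 10·10 = 100 ≡ 18. So 5^28 ≡ 18 (mod 41).
So f(4) = f(5) = 18 while 4 ≠ 5, therefore f is not injective.
A non-injective map from the 41-element set ℤ/41ℤ to itself takes at most 40 distinct values, so it cannot be surjective. Hence f is not surjective.
Since f is not surjective, we determine |image(f)|. Computing x^28 mod 41 for each x (by repeated squaring, reducing mod 41 at every step), the values f(0), f(1), …, f(40) are: 0, 1, 10, 40, 18, 18, 31, 4, 16, 1, 16, 25, 23, 31, 40, 23, 37, 25, 10, 4, 37, 37, 4, 10, 25, 37, 23, 40, 31, 23, 25, 16, 1, 16, 4, 31, 18, 18, 40, 10, 1.
The distinct values are {0, 1, 4, 10, 16, 18, 23, 25, 31, 37, 40}; there are 11 of them.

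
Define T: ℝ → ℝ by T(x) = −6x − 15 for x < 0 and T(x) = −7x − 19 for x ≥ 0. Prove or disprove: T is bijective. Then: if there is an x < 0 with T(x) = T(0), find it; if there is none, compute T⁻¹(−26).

1

Both pieces are strictly decreasing (slopes −6 and −7), so each is injective on its own interval.
The left piece maps (−∞, 0) onto (−15, ∞); the right piece maps [0, ∞) onto (−∞, −19].
The images leave a gap (−15 has no preimage), so T is not surjective, hence not bijective.
Because the two images are disjoint, no x < 0 has T(x) = T(0), so we compute T⁻¹(−26): −26 lies in (−∞, −19], so solve −7x − 19 = −26: x = (−26 + 19)/(−7) = 1.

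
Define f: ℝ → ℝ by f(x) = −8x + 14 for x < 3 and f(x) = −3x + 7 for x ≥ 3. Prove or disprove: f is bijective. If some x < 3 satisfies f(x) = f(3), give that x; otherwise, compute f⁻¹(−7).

Both pieces are strictly decreasing (slopes −8 and −3), so each is injective on its own interval.
The left piece maps (−∞, 3) onto (−10, ∞); the right piece maps [3, ∞) onto (−∞, −2].
These images overlap. In particular f(3) = −2 (right piece), and solving −8x + 14 = −2 on the left piece gives x = 2 < 3.
So f(2) = f(3) with 2 ≠ 3, and f is not injective, hence not bijective. This x = 2 is the requested value below 3.

2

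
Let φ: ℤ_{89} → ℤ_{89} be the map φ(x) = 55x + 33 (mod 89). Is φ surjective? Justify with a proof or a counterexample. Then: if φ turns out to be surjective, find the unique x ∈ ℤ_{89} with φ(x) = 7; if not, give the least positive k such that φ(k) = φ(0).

Since gcd(55, 89) = 1, 55 is invertible modulo 89. Euclid's algorithm: 89 = 1·55 + 34, 55 = 1·34 + 21, 34 = 1·21 + 13, 21 = 1·13 + 8, 13 = 1·8 + 5, 8 = 1·5 + 3, 5 = 1·3 + 2, 3 = 1·2 + 1; back-substituting gives 1 = 34·55 − 21·89, so 55⁻¹ ≡ 34 (mod 89).
For any y ∈ ℤ_{89}, x = 34(y − 33) mod 89 satisfies φ(x) = 55·34(y − 33) + 33 ≡ y (since 55·34 ≡ 1 mod 89). So every y has a preimage.
So φ is surjective.
Since φ is surjective, we find φ⁻¹(7): we need 55x ≡ 7 − 33 ≡ 63 (mod 89). Using 55⁻¹ = 34: x ≡ 34·63 = 2142 = 24·89 + 6, so x = 6.
Check: φ(6) = 55·6 + 33 = 363 = 4·89 + 7 ≡ 7 (mod 89).

6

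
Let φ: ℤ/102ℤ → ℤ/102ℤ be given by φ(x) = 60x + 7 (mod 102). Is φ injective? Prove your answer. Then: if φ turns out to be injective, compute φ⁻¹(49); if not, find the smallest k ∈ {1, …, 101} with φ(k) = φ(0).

Recall that injectivity means: for all a, b in the domain, φ(a) = φ(b) implies a = b.
We have gcd(60, 102) = 6 > 1. Taking a = 0 and b = 17: φ(0) = 7 and φ(17) = 60·17 + 7 = 1027 ≡ 7 (mod 102).
So φ(0) = φ(17) while 0 ≠ 17, thus φ is not injective.
Since φ is not injective, we find the least positive k with φ(k) = φ(0): this means 60k ≡ 0 (mod 102), i.e. 102 ∣ 60k. Since gcd(60, 102) = 6, dividing through by 6 this holds exactly when 17 ∣ 10k, and as gcd(10, 17) = 1, exactly when 17 ∣ k.
The smallest positive such k is 17.

17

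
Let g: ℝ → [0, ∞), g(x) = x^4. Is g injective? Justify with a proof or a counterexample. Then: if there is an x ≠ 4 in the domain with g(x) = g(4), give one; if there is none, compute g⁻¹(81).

-4

g(4) = 256 = (−4)^4 = g(−4) (since 4 is even), with 4 ≠ −4. So g is not injective.
For the follow-up, such an x exists: taking x = −4 ∈ ℝ gives g(−4) = 256 = g(4) with −4 ≠ 4.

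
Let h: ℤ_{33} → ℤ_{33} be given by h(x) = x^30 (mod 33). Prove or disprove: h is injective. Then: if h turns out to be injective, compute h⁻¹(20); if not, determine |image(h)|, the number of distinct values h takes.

h(1) = 1^30 = 1.
h(2): Repeated squaring mod 33: 2^1 ≡ 2, 2^2 ≡ 2² = 4, 2^4 ≡ 4² = 16, 2^8 ≡ 16² = 256 ≡ 25, 2^16 ≡ 25² = 625 ≡ 31. Since 30 = 16 + 8 + 4 + 2, 2^30 ≡ 31·25·16·4: 31·25 = 775 ≡ 16, then 16·16 = 256 ≡ 25, then 25·4 = 100 ≡ 1. So 2^30 ≡ 1 (mod 33).
So h(1) = h(2) = 1 while 1 ≠ 2, thus h is not injective.
Since h is not injective, we determine |image(h)|. Computing x^30 mod 33 for each x (by repeated squaring, reducing mod 33 at every step), the values h(0), h(1), …, h(32) are: 0, 1, 1, 12, 1, 1, 12, 1, 1, 12, 1, 22, 12, 1, 1, 12, 1, 1, 12, 1, 1, 12, 22, 1, 12, 1, 1, 12, 1, 1, 12, 1, 1.
The distinct values are {0, 1, 12, 22}; there are 4 of them.

4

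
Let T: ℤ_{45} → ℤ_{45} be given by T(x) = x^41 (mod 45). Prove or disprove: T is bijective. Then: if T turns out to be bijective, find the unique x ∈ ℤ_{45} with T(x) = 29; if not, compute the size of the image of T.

T(0) = 0^41 = 0.
T(15): Repeated squaring mod 45: 15^1 ≡ 15, 15^2 ≡ 15² = 225 ≡ 0, 15^4 ≡ 0² = 0, 15^8 ≡ 0² = 0, 15^16 ≡ 0² = 0, 15^32 ≡ 0² = 0. Since 41 = 32 + 8 + 1, 15^41 ≡ 0·0·15: 0·0 = 0, then 0·15 = 0. So 15^41 ≡ 0 (mod 45).
So T(0) = T(15) = 0 while 0 ≠ 15, hence T is not injective, hence not bijective.
Since T is not bijective, we determine |image(T)|. Computing x^41 mod 45 for each x (by repeated squaring, reducing mod 45 at every step), the values T(0), T(1), …, T(44) are: 0, 1, 32, 18, 34, 20, 36, 22, 8, 9, 10, 41, 27, 43, 29, 0, 31, 17, 18, 19, 5, 36, 7, 38, 9, 40, 26, 27, 28, 14, 0, 16, 2, 18, 4, 35, 36, 37, 23, 9, 25, 11, 27, 13, 44.
The distinct values are {0, 1, 2, 4, 5, 7, 8, 9, 10, 11, 13, 14, 16, 17, 18, 19, 20, 22, 23, 25, 26, 27, 28, 29, 31, 32, 34, 35, 36, 37, 38, 40, 41, 43, 44}; there are 35 of them.

35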